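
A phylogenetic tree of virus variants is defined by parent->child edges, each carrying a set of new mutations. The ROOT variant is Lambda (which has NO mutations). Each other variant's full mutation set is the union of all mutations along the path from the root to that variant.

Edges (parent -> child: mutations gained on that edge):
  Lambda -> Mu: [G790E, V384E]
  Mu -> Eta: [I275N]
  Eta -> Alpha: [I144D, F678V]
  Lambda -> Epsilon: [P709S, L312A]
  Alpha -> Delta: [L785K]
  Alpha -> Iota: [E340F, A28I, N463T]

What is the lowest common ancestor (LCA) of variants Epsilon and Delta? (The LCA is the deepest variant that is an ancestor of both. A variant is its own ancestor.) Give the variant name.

Path from root to Epsilon: Lambda -> Epsilon
  ancestors of Epsilon: {Lambda, Epsilon}
Path from root to Delta: Lambda -> Mu -> Eta -> Alpha -> Delta
  ancestors of Delta: {Lambda, Mu, Eta, Alpha, Delta}
Common ancestors: {Lambda}
Walk up from Delta: Delta (not in ancestors of Epsilon), Alpha (not in ancestors of Epsilon), Eta (not in ancestors of Epsilon), Mu (not in ancestors of Epsilon), Lambda (in ancestors of Epsilon)
Deepest common ancestor (LCA) = Lambda

Answer: Lambda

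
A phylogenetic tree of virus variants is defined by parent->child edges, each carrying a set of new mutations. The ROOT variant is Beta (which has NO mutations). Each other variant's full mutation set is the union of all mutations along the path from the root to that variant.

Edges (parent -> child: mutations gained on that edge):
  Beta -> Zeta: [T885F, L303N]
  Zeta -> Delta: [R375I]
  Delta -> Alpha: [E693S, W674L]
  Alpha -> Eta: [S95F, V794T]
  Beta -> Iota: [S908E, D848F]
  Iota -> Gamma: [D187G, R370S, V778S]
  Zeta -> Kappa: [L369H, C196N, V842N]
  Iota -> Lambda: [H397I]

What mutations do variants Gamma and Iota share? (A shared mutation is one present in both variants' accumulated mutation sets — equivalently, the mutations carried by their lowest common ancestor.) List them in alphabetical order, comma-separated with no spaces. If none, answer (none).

Answer: D848F,S908E

Derivation:
Accumulating mutations along path to Gamma:
  At Beta: gained [] -> total []
  At Iota: gained ['S908E', 'D848F'] -> total ['D848F', 'S908E']
  At Gamma: gained ['D187G', 'R370S', 'V778S'] -> total ['D187G', 'D848F', 'R370S', 'S908E', 'V778S']
Mutations(Gamma) = ['D187G', 'D848F', 'R370S', 'S908E', 'V778S']
Accumulating mutations along path to Iota:
  At Beta: gained [] -> total []
  At Iota: gained ['S908E', 'D848F'] -> total ['D848F', 'S908E']
Mutations(Iota) = ['D848F', 'S908E']
Intersection: ['D187G', 'D848F', 'R370S', 'S908E', 'V778S'] ∩ ['D848F', 'S908E'] = ['D848F', 'S908E']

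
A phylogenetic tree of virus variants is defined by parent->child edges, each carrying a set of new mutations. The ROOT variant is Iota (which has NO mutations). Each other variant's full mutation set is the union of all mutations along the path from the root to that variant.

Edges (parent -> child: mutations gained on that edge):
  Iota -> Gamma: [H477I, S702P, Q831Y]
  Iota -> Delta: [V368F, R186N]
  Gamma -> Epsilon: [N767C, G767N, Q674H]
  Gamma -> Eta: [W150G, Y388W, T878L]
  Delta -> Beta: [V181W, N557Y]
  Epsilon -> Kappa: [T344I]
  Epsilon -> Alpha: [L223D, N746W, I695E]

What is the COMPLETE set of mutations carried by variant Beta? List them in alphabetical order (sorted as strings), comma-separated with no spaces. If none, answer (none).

At Iota: gained [] -> total []
At Delta: gained ['V368F', 'R186N'] -> total ['R186N', 'V368F']
At Beta: gained ['V181W', 'N557Y'] -> total ['N557Y', 'R186N', 'V181W', 'V368F']

Answer: N557Y,R186N,V181W,V368F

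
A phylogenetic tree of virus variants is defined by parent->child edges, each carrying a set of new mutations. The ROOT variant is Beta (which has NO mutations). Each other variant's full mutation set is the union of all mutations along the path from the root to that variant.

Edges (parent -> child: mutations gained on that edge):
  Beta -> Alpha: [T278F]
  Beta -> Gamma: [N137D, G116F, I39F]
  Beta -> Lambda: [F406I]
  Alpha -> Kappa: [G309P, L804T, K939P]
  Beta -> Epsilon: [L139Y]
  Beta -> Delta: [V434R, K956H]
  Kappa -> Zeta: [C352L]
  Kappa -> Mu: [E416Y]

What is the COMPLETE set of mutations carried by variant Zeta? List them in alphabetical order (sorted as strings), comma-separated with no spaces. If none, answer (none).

At Beta: gained [] -> total []
At Alpha: gained ['T278F'] -> total ['T278F']
At Kappa: gained ['G309P', 'L804T', 'K939P'] -> total ['G309P', 'K939P', 'L804T', 'T278F']
At Zeta: gained ['C352L'] -> total ['C352L', 'G309P', 'K939P', 'L804T', 'T278F']

Answer: C352L,G309P,K939P,L804T,T278F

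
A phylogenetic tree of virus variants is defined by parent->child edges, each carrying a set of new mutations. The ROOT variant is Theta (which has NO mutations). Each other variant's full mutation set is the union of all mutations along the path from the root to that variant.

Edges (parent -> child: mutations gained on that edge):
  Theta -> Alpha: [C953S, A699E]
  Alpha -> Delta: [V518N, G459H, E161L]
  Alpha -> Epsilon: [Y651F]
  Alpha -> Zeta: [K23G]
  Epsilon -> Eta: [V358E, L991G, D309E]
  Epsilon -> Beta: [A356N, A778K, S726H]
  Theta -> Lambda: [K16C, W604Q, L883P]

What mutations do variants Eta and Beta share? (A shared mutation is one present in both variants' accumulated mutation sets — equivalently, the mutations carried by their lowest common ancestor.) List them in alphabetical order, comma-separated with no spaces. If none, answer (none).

Accumulating mutations along path to Eta:
  At Theta: gained [] -> total []
  At Alpha: gained ['C953S', 'A699E'] -> total ['A699E', 'C953S']
  At Epsilon: gained ['Y651F'] -> total ['A699E', 'C953S', 'Y651F']
  At Eta: gained ['V358E', 'L991G', 'D309E'] -> total ['A699E', 'C953S', 'D309E', 'L991G', 'V358E', 'Y651F']
Mutations(Eta) = ['A699E', 'C953S', 'D309E', 'L991G', 'V358E', 'Y651F']
Accumulating mutations along path to Beta:
  At Theta: gained [] -> total []
  At Alpha: gained ['C953S', 'A699E'] -> total ['A699E', 'C953S']
  At Epsilon: gained ['Y651F'] -> total ['A699E', 'C953S', 'Y651F']
  At Beta: gained ['A356N', 'A778K', 'S726H'] -> total ['A356N', 'A699E', 'A778K', 'C953S', 'S726H', 'Y651F']
Mutations(Beta) = ['A356N', 'A699E', 'A778K', 'C953S', 'S726H', 'Y651F']
Intersection: ['A699E', 'C953S', 'D309E', 'L991G', 'V358E', 'Y651F'] ∩ ['A356N', 'A699E', 'A778K', 'C953S', 'S726H', 'Y651F'] = ['A699E', 'C953S', 'Y651F']

Answer: A699E,C953S,Y651F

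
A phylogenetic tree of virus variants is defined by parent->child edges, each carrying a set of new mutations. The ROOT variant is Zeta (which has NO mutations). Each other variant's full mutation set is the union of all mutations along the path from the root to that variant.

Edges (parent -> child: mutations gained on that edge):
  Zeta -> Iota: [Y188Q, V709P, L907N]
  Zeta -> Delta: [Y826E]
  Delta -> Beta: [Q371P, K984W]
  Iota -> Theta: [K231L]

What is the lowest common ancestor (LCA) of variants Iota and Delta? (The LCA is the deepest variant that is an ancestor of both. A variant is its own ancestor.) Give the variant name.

Answer: Zeta

Derivation:
Path from root to Iota: Zeta -> Iota
  ancestors of Iota: {Zeta, Iota}
Path from root to Delta: Zeta -> Delta
  ancestors of Delta: {Zeta, Delta}
Common ancestors: {Zeta}
Walk up from Delta: Delta (not in ancestors of Iota), Zeta (in ancestors of Iota)
Deepest common ancestor (LCA) = Zeta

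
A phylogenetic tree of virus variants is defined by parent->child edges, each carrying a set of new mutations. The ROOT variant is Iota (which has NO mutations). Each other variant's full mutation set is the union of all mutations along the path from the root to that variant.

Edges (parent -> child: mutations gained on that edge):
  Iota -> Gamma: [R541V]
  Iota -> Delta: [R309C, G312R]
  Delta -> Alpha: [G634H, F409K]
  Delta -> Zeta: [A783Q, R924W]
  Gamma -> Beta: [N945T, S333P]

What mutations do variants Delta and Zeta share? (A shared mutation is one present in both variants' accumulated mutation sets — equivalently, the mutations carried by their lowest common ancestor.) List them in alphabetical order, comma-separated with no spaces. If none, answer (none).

Answer: G312R,R309C

Derivation:
Accumulating mutations along path to Delta:
  At Iota: gained [] -> total []
  At Delta: gained ['R309C', 'G312R'] -> total ['G312R', 'R309C']
Mutations(Delta) = ['G312R', 'R309C']
Accumulating mutations along path to Zeta:
  At Iota: gained [] -> total []
  At Delta: gained ['R309C', 'G312R'] -> total ['G312R', 'R309C']
  At Zeta: gained ['A783Q', 'R924W'] -> total ['A783Q', 'G312R', 'R309C', 'R924W']
Mutations(Zeta) = ['A783Q', 'G312R', 'R309C', 'R924W']
Intersection: ['G312R', 'R309C'] ∩ ['A783Q', 'G312R', 'R309C', 'R924W'] = ['G312R', 'R309C']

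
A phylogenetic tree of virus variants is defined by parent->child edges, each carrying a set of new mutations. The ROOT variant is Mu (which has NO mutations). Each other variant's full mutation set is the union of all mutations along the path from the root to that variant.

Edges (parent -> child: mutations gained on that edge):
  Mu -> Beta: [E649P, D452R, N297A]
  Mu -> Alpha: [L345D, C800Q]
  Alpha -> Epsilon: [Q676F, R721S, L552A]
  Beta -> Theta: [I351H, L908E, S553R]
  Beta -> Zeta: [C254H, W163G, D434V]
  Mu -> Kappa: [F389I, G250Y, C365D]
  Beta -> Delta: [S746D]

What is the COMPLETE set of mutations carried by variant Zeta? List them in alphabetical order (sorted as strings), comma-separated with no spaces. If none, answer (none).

At Mu: gained [] -> total []
At Beta: gained ['E649P', 'D452R', 'N297A'] -> total ['D452R', 'E649P', 'N297A']
At Zeta: gained ['C254H', 'W163G', 'D434V'] -> total ['C254H', 'D434V', 'D452R', 'E649P', 'N297A', 'W163G']

Answer: C254H,D434V,D452R,E649P,N297A,W163G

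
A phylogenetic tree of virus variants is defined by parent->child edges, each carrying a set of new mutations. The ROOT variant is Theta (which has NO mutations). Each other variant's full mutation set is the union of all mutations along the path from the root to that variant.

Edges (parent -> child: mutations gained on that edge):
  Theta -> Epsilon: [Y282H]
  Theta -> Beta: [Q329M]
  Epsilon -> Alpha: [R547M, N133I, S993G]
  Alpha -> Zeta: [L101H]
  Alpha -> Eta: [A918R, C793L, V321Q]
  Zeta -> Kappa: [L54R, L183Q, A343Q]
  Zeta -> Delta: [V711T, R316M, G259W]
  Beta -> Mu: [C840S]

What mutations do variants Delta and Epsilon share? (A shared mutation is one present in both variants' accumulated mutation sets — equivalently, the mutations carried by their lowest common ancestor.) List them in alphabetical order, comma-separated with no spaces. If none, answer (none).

Answer: Y282H

Derivation:
Accumulating mutations along path to Delta:
  At Theta: gained [] -> total []
  At Epsilon: gained ['Y282H'] -> total ['Y282H']
  At Alpha: gained ['R547M', 'N133I', 'S993G'] -> total ['N133I', 'R547M', 'S993G', 'Y282H']
  At Zeta: gained ['L101H'] -> total ['L101H', 'N133I', 'R547M', 'S993G', 'Y282H']
  At Delta: gained ['V711T', 'R316M', 'G259W'] -> total ['G259W', 'L101H', 'N133I', 'R316M', 'R547M', 'S993G', 'V711T', 'Y282H']
Mutations(Delta) = ['G259W', 'L101H', 'N133I', 'R316M', 'R547M', 'S993G', 'V711T', 'Y282H']
Accumulating mutations along path to Epsilon:
  At Theta: gained [] -> total []
  At Epsilon: gained ['Y282H'] -> total ['Y282H']
Mutations(Epsilon) = ['Y282H']
Intersection: ['G259W', 'L101H', 'N133I', 'R316M', 'R547M', 'S993G', 'V711T', 'Y282H'] ∩ ['Y282H'] = ['Y282H']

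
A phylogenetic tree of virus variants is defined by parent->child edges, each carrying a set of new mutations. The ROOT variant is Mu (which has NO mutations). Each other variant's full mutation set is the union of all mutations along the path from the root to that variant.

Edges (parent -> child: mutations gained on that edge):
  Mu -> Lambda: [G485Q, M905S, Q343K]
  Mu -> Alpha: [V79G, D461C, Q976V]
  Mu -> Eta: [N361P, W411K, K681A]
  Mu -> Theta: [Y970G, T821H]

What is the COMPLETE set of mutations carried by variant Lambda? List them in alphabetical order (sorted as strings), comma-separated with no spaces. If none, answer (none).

At Mu: gained [] -> total []
At Lambda: gained ['G485Q', 'M905S', 'Q343K'] -> total ['G485Q', 'M905S', 'Q343K']

Answer: G485Q,M905S,Q343K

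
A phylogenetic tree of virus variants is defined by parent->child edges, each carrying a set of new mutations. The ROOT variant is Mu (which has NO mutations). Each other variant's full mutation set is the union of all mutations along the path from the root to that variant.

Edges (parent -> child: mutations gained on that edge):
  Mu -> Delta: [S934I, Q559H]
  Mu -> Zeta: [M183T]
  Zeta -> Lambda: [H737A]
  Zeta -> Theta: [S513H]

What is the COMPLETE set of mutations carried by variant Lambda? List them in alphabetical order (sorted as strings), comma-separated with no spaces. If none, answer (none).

At Mu: gained [] -> total []
At Zeta: gained ['M183T'] -> total ['M183T']
At Lambda: gained ['H737A'] -> total ['H737A', 'M183T']

Answer: H737A,M183T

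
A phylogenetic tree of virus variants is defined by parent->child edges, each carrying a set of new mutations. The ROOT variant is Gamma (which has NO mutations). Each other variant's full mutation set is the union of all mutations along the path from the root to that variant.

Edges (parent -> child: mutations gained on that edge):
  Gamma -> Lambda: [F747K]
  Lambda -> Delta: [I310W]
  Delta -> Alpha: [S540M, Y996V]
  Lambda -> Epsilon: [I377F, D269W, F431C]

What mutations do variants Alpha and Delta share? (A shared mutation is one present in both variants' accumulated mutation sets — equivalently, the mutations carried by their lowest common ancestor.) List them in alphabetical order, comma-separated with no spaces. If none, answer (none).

Accumulating mutations along path to Alpha:
  At Gamma: gained [] -> total []
  At Lambda: gained ['F747K'] -> total ['F747K']
  At Delta: gained ['I310W'] -> total ['F747K', 'I310W']
  At Alpha: gained ['S540M', 'Y996V'] -> total ['F747K', 'I310W', 'S540M', 'Y996V']
Mutations(Alpha) = ['F747K', 'I310W', 'S540M', 'Y996V']
Accumulating mutations along path to Delta:
  At Gamma: gained [] -> total []
  At Lambda: gained ['F747K'] -> total ['F747K']
  At Delta: gained ['I310W'] -> total ['F747K', 'I310W']
Mutations(Delta) = ['F747K', 'I310W']
Intersection: ['F747K', 'I310W', 'S540M', 'Y996V'] ∩ ['F747K', 'I310W'] = ['F747K', 'I310W']

Answer: F747K,I310W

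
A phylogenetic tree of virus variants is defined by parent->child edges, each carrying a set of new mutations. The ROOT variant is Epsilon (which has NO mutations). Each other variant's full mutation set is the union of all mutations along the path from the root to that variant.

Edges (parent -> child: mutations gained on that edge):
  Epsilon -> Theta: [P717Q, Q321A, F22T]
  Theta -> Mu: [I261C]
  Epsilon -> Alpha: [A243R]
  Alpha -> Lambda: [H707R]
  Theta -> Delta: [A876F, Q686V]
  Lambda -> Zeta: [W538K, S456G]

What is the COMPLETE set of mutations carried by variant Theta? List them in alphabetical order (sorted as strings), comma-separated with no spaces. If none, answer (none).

At Epsilon: gained [] -> total []
At Theta: gained ['P717Q', 'Q321A', 'F22T'] -> total ['F22T', 'P717Q', 'Q321A']

Answer: F22T,P717Q,Q321A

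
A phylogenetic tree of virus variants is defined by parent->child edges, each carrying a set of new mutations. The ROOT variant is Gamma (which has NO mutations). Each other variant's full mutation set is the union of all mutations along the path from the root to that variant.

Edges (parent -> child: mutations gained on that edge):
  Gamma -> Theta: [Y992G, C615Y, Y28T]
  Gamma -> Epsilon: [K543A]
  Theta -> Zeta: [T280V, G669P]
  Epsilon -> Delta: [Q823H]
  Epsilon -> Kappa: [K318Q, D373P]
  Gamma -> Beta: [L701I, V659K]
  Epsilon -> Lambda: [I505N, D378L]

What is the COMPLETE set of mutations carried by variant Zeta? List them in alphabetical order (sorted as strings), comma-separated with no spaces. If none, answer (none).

Answer: C615Y,G669P,T280V,Y28T,Y992G

Derivation:
At Gamma: gained [] -> total []
At Theta: gained ['Y992G', 'C615Y', 'Y28T'] -> total ['C615Y', 'Y28T', 'Y992G']
At Zeta: gained ['T280V', 'G669P'] -> total ['C615Y', 'G669P', 'T280V', 'Y28T', 'Y992G']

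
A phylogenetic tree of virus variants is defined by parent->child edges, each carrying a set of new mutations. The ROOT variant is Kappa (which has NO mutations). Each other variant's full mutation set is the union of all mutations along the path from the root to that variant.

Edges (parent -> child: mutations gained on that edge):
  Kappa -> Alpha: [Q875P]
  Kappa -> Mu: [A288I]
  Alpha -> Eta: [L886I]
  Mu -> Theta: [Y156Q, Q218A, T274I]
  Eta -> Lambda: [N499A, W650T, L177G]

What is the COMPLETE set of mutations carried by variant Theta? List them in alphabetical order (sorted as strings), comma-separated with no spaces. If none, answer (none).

Answer: A288I,Q218A,T274I,Y156Q

Derivation:
At Kappa: gained [] -> total []
At Mu: gained ['A288I'] -> total ['A288I']
At Theta: gained ['Y156Q', 'Q218A', 'T274I'] -> total ['A288I', 'Q218A', 'T274I', 'Y156Q']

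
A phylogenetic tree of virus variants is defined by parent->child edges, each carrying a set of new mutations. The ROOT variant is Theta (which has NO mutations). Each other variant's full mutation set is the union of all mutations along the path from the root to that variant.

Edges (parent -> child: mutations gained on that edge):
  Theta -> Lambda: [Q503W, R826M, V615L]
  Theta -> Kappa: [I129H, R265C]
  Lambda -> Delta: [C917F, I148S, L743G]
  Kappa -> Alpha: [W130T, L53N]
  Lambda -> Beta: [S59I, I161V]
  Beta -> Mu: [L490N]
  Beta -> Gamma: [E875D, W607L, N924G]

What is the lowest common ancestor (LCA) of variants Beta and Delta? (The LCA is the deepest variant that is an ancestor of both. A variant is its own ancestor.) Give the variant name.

Path from root to Beta: Theta -> Lambda -> Beta
  ancestors of Beta: {Theta, Lambda, Beta}
Path from root to Delta: Theta -> Lambda -> Delta
  ancestors of Delta: {Theta, Lambda, Delta}
Common ancestors: {Theta, Lambda}
Walk up from Delta: Delta (not in ancestors of Beta), Lambda (in ancestors of Beta), Theta (in ancestors of Beta)
Deepest common ancestor (LCA) = Lambda

Answer: Lambda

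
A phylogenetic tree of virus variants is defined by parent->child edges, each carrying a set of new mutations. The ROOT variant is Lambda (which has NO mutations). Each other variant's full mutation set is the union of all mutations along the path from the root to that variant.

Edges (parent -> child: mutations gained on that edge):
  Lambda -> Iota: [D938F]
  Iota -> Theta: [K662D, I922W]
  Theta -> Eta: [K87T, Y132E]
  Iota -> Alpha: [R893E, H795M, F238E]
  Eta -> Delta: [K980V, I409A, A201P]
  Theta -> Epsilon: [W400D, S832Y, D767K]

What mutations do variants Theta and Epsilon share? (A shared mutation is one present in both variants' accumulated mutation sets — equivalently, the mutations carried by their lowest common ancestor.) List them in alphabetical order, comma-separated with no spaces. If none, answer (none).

Accumulating mutations along path to Theta:
  At Lambda: gained [] -> total []
  At Iota: gained ['D938F'] -> total ['D938F']
  At Theta: gained ['K662D', 'I922W'] -> total ['D938F', 'I922W', 'K662D']
Mutations(Theta) = ['D938F', 'I922W', 'K662D']
Accumulating mutations along path to Epsilon:
  At Lambda: gained [] -> total []
  At Iota: gained ['D938F'] -> total ['D938F']
  At Theta: gained ['K662D', 'I922W'] -> total ['D938F', 'I922W', 'K662D']
  At Epsilon: gained ['W400D', 'S832Y', 'D767K'] -> total ['D767K', 'D938F', 'I922W', 'K662D', 'S832Y', 'W400D']
Mutations(Epsilon) = ['D767K', 'D938F', 'I922W', 'K662D', 'S832Y', 'W400D']
Intersection: ['D938F', 'I922W', 'K662D'] ∩ ['D767K', 'D938F', 'I922W', 'K662D', 'S832Y', 'W400D'] = ['D938F', 'I922W', 'K662D']

Answer: D938F,I922W,K662D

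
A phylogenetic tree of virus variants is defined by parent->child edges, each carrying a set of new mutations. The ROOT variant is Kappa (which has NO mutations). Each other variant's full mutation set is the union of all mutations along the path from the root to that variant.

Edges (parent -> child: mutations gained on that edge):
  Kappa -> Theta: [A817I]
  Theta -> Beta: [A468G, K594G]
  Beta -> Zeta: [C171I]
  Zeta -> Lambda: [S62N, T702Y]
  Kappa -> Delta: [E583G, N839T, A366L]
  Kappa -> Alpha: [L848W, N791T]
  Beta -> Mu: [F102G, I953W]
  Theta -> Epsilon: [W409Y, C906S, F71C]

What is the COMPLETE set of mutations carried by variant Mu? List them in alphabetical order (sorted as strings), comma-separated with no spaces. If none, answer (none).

Answer: A468G,A817I,F102G,I953W,K594G

Derivation:
At Kappa: gained [] -> total []
At Theta: gained ['A817I'] -> total ['A817I']
At Beta: gained ['A468G', 'K594G'] -> total ['A468G', 'A817I', 'K594G']
At Mu: gained ['F102G', 'I953W'] -> total ['A468G', 'A817I', 'F102G', 'I953W', 'K594G']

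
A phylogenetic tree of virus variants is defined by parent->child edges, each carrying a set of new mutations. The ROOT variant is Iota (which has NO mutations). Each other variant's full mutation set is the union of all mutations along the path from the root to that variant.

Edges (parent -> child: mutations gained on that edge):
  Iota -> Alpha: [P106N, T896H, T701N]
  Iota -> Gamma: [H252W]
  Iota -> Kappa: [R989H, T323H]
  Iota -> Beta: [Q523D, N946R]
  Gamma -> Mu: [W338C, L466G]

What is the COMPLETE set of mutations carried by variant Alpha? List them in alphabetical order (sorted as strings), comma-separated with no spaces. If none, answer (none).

At Iota: gained [] -> total []
At Alpha: gained ['P106N', 'T896H', 'T701N'] -> total ['P106N', 'T701N', 'T896H']

Answer: P106N,T701N,T896H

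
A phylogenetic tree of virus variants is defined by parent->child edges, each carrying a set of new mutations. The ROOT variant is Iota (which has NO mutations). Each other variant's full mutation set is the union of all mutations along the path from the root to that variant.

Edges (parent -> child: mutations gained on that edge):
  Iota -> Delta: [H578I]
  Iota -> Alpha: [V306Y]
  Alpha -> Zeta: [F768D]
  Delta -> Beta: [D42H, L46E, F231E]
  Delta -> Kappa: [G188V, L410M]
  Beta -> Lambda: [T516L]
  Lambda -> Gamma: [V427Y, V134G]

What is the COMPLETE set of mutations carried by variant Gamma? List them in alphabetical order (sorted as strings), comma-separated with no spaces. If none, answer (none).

At Iota: gained [] -> total []
At Delta: gained ['H578I'] -> total ['H578I']
At Beta: gained ['D42H', 'L46E', 'F231E'] -> total ['D42H', 'F231E', 'H578I', 'L46E']
At Lambda: gained ['T516L'] -> total ['D42H', 'F231E', 'H578I', 'L46E', 'T516L']
At Gamma: gained ['V427Y', 'V134G'] -> total ['D42H', 'F231E', 'H578I', 'L46E', 'T516L', 'V134G', 'V427Y']

Answer: D42H,F231E,H578I,L46E,T516L,V134G,V427Y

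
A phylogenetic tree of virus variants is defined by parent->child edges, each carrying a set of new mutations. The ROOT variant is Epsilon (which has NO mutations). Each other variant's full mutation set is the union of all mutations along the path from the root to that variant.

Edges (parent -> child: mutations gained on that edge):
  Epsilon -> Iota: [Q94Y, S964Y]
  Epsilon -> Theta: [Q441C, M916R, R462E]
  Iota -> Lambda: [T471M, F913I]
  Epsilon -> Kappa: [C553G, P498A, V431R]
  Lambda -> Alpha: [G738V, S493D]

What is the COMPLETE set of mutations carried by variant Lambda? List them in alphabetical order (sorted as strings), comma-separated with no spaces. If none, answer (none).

Answer: F913I,Q94Y,S964Y,T471M

Derivation:
At Epsilon: gained [] -> total []
At Iota: gained ['Q94Y', 'S964Y'] -> total ['Q94Y', 'S964Y']
At Lambda: gained ['T471M', 'F913I'] -> total ['F913I', 'Q94Y', 'S964Y', 'T471M']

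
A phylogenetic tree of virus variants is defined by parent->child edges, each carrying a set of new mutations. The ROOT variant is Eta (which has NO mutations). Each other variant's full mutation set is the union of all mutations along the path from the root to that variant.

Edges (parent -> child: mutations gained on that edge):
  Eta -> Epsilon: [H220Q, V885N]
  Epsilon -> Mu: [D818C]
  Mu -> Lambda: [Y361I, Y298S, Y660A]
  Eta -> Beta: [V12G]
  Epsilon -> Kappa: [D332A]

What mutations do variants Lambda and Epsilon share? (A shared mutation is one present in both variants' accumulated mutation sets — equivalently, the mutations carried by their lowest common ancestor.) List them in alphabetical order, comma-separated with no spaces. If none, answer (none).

Answer: H220Q,V885N

Derivation:
Accumulating mutations along path to Lambda:
  At Eta: gained [] -> total []
  At Epsilon: gained ['H220Q', 'V885N'] -> total ['H220Q', 'V885N']
  At Mu: gained ['D818C'] -> total ['D818C', 'H220Q', 'V885N']
  At Lambda: gained ['Y361I', 'Y298S', 'Y660A'] -> total ['D818C', 'H220Q', 'V885N', 'Y298S', 'Y361I', 'Y660A']
Mutations(Lambda) = ['D818C', 'H220Q', 'V885N', 'Y298S', 'Y361I', 'Y660A']
Accumulating mutations along path to Epsilon:
  At Eta: gained [] -> total []
  At Epsilon: gained ['H220Q', 'V885N'] -> total ['H220Q', 'V885N']
Mutations(Epsilon) = ['H220Q', 'V885N']
Intersection: ['D818C', 'H220Q', 'V885N', 'Y298S', 'Y361I', 'Y660A'] ∩ ['H220Q', 'V885N'] = ['H220Q', 'V885N']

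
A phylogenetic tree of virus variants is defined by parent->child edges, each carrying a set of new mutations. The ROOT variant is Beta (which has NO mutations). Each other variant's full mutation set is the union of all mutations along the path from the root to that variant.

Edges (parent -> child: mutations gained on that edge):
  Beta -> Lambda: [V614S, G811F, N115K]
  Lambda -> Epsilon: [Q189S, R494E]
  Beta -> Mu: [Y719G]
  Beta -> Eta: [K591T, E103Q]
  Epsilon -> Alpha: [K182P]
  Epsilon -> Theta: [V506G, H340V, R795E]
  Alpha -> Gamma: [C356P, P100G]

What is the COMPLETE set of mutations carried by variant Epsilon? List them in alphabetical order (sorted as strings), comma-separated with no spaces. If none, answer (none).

Answer: G811F,N115K,Q189S,R494E,V614S

Derivation:
At Beta: gained [] -> total []
At Lambda: gained ['V614S', 'G811F', 'N115K'] -> total ['G811F', 'N115K', 'V614S']
At Epsilon: gained ['Q189S', 'R494E'] -> total ['G811F', 'N115K', 'Q189S', 'R494E', 'V614S']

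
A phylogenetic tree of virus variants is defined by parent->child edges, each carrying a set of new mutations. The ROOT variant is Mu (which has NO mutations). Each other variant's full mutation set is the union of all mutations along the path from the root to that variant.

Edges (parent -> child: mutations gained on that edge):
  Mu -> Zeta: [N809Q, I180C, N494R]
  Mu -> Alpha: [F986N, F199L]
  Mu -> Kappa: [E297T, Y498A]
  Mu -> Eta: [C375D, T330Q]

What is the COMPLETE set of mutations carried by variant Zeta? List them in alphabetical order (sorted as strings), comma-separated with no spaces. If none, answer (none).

Answer: I180C,N494R,N809Q

Derivation:
At Mu: gained [] -> total []
At Zeta: gained ['N809Q', 'I180C', 'N494R'] -> total ['I180C', 'N494R', 'N809Q']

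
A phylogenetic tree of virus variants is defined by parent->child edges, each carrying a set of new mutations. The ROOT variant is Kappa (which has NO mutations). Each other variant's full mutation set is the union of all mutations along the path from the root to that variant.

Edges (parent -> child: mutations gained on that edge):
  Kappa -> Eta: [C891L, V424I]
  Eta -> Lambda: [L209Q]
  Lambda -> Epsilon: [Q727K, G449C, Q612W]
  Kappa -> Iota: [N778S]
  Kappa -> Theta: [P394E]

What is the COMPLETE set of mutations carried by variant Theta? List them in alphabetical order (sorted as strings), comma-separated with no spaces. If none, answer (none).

Answer: P394E

Derivation:
At Kappa: gained [] -> total []
At Theta: gained ['P394E'] -> total ['P394E']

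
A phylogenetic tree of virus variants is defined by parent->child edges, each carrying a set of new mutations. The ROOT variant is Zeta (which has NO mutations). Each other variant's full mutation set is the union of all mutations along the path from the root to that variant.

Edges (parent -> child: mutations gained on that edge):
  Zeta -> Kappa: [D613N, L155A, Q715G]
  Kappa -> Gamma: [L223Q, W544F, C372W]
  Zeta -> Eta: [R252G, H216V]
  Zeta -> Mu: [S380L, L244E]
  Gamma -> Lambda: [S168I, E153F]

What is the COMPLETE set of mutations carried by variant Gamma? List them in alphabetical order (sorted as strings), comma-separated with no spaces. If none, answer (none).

At Zeta: gained [] -> total []
At Kappa: gained ['D613N', 'L155A', 'Q715G'] -> total ['D613N', 'L155A', 'Q715G']
At Gamma: gained ['L223Q', 'W544F', 'C372W'] -> total ['C372W', 'D613N', 'L155A', 'L223Q', 'Q715G', 'W544F']

Answer: C372W,D613N,L155A,L223Q,Q715G,W544F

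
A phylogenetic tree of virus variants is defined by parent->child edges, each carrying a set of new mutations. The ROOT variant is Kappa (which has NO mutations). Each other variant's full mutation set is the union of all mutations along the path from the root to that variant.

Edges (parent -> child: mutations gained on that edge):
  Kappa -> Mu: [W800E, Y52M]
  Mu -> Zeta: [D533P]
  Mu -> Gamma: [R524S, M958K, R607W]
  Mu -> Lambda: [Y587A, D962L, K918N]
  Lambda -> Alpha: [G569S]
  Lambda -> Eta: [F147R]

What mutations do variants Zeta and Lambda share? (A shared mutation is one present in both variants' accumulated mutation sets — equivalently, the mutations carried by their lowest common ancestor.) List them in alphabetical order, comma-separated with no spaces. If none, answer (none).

Accumulating mutations along path to Zeta:
  At Kappa: gained [] -> total []
  At Mu: gained ['W800E', 'Y52M'] -> total ['W800E', 'Y52M']
  At Zeta: gained ['D533P'] -> total ['D533P', 'W800E', 'Y52M']
Mutations(Zeta) = ['D533P', 'W800E', 'Y52M']
Accumulating mutations along path to Lambda:
  At Kappa: gained [] -> total []
  At Mu: gained ['W800E', 'Y52M'] -> total ['W800E', 'Y52M']
  At Lambda: gained ['Y587A', 'D962L', 'K918N'] -> total ['D962L', 'K918N', 'W800E', 'Y52M', 'Y587A']
Mutations(Lambda) = ['D962L', 'K918N', 'W800E', 'Y52M', 'Y587A']
Intersection: ['D533P', 'W800E', 'Y52M'] ∩ ['D962L', 'K918N', 'W800E', 'Y52M', 'Y587A'] = ['W800E', 'Y52M']

Answer: W800E,Y52M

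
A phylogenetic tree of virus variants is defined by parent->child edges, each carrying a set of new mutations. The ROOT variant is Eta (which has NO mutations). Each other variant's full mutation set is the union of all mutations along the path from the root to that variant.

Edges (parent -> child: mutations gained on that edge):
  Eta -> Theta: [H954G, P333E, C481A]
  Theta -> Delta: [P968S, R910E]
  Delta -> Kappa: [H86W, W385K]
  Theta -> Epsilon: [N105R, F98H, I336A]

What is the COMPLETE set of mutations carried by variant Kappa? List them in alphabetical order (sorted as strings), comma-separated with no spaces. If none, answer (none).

At Eta: gained [] -> total []
At Theta: gained ['H954G', 'P333E', 'C481A'] -> total ['C481A', 'H954G', 'P333E']
At Delta: gained ['P968S', 'R910E'] -> total ['C481A', 'H954G', 'P333E', 'P968S', 'R910E']
At Kappa: gained ['H86W', 'W385K'] -> total ['C481A', 'H86W', 'H954G', 'P333E', 'P968S', 'R910E', 'W385K']

Answer: C481A,H86W,H954G,P333E,P968S,R910E,W385K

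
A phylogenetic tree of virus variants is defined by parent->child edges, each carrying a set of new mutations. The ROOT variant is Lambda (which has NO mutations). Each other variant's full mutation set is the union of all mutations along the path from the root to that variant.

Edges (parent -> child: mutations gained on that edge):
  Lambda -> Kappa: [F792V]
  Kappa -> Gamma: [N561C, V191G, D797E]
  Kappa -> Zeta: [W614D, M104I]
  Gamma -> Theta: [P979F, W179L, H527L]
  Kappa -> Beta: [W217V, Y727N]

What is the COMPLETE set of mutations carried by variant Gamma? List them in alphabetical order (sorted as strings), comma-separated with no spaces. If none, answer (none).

Answer: D797E,F792V,N561C,V191G

Derivation:
At Lambda: gained [] -> total []
At Kappa: gained ['F792V'] -> total ['F792V']
At Gamma: gained ['N561C', 'V191G', 'D797E'] -> total ['D797E', 'F792V', 'N561C', 'V191G']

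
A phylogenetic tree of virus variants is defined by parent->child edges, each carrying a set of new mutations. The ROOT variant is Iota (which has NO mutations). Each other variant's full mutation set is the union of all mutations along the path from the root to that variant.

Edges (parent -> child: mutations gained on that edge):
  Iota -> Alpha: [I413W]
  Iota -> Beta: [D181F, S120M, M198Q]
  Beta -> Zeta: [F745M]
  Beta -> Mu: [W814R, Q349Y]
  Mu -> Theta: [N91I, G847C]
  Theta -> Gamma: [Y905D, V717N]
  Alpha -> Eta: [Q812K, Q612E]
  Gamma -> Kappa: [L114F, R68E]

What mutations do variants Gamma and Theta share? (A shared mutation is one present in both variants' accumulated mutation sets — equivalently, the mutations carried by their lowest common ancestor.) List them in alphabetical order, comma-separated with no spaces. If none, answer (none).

Accumulating mutations along path to Gamma:
  At Iota: gained [] -> total []
  At Beta: gained ['D181F', 'S120M', 'M198Q'] -> total ['D181F', 'M198Q', 'S120M']
  At Mu: gained ['W814R', 'Q349Y'] -> total ['D181F', 'M198Q', 'Q349Y', 'S120M', 'W814R']
  At Theta: gained ['N91I', 'G847C'] -> total ['D181F', 'G847C', 'M198Q', 'N91I', 'Q349Y', 'S120M', 'W814R']
  At Gamma: gained ['Y905D', 'V717N'] -> total ['D181F', 'G847C', 'M198Q', 'N91I', 'Q349Y', 'S120M', 'V717N', 'W814R', 'Y905D']
Mutations(Gamma) = ['D181F', 'G847C', 'M198Q', 'N91I', 'Q349Y', 'S120M', 'V717N', 'W814R', 'Y905D']
Accumulating mutations along path to Theta:
  At Iota: gained [] -> total []
  At Beta: gained ['D181F', 'S120M', 'M198Q'] -> total ['D181F', 'M198Q', 'S120M']
  At Mu: gained ['W814R', 'Q349Y'] -> total ['D181F', 'M198Q', 'Q349Y', 'S120M', 'W814R']
  At Theta: gained ['N91I', 'G847C'] -> total ['D181F', 'G847C', 'M198Q', 'N91I', 'Q349Y', 'S120M', 'W814R']
Mutations(Theta) = ['D181F', 'G847C', 'M198Q', 'N91I', 'Q349Y', 'S120M', 'W814R']
Intersection: ['D181F', 'G847C', 'M198Q', 'N91I', 'Q349Y', 'S120M', 'V717N', 'W814R', 'Y905D'] ∩ ['D181F', 'G847C', 'M198Q', 'N91I', 'Q349Y', 'S120M', 'W814R'] = ['D181F', 'G847C', 'M198Q', 'N91I', 'Q349Y', 'S120M', 'W814R']

Answer: D181F,G847C,M198Q,N91I,Q349Y,S120M,W814R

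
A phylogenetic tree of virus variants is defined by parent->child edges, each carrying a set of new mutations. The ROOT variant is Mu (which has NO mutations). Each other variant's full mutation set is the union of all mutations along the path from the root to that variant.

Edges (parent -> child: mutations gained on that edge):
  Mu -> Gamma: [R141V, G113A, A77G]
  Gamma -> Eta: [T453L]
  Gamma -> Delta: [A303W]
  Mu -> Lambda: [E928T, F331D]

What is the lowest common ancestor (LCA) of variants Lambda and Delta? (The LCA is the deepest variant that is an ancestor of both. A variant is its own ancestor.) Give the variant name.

Answer: Mu

Derivation:
Path from root to Lambda: Mu -> Lambda
  ancestors of Lambda: {Mu, Lambda}
Path from root to Delta: Mu -> Gamma -> Delta
  ancestors of Delta: {Mu, Gamma, Delta}
Common ancestors: {Mu}
Walk up from Delta: Delta (not in ancestors of Lambda), Gamma (not in ancestors of Lambda), Mu (in ancestors of Lambda)
Deepest common ancestor (LCA) = Mu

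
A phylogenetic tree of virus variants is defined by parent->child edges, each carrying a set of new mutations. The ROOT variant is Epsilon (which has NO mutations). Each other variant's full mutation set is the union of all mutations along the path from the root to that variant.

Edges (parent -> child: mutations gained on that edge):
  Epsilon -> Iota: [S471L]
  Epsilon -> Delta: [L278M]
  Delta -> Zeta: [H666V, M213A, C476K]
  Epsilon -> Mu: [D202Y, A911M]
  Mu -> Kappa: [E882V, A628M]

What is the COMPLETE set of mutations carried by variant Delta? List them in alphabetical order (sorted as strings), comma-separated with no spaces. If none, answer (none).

Answer: L278M

Derivation:
At Epsilon: gained [] -> total []
At Delta: gained ['L278M'] -> total ['L278M']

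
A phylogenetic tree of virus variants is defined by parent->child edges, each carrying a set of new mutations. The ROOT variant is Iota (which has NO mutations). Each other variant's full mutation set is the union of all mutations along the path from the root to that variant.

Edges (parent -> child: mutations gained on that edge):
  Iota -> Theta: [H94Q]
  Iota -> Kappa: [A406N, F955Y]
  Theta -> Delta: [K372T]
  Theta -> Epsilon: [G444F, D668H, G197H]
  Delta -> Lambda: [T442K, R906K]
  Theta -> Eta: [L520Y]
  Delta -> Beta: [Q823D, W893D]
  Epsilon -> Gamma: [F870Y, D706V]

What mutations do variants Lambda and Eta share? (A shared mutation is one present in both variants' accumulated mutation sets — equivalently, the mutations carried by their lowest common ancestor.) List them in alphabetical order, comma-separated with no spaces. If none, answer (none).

Accumulating mutations along path to Lambda:
  At Iota: gained [] -> total []
  At Theta: gained ['H94Q'] -> total ['H94Q']
  At Delta: gained ['K372T'] -> total ['H94Q', 'K372T']
  At Lambda: gained ['T442K', 'R906K'] -> total ['H94Q', 'K372T', 'R906K', 'T442K']
Mutations(Lambda) = ['H94Q', 'K372T', 'R906K', 'T442K']
Accumulating mutations along path to Eta:
  At Iota: gained [] -> total []
  At Theta: gained ['H94Q'] -> total ['H94Q']
  At Eta: gained ['L520Y'] -> total ['H94Q', 'L520Y']
Mutations(Eta) = ['H94Q', 'L520Y']
Intersection: ['H94Q', 'K372T', 'R906K', 'T442K'] ∩ ['H94Q', 'L520Y'] = ['H94Q']

Answer: H94Q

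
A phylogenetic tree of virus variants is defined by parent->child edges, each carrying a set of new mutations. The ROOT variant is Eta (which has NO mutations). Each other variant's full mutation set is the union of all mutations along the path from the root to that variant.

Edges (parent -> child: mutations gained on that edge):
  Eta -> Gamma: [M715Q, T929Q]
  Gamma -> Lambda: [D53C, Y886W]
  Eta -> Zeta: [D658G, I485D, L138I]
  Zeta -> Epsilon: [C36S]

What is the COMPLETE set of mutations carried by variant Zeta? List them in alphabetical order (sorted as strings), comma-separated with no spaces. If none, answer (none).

At Eta: gained [] -> total []
At Zeta: gained ['D658G', 'I485D', 'L138I'] -> total ['D658G', 'I485D', 'L138I']

Answer: D658G,I485D,L138I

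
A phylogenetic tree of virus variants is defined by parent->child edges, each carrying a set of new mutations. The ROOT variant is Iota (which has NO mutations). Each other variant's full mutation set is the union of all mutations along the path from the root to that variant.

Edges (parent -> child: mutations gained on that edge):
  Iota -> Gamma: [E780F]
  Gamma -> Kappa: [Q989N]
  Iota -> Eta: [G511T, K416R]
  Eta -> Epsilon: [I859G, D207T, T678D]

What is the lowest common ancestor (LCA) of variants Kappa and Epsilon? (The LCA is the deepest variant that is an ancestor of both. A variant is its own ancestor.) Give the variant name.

Path from root to Kappa: Iota -> Gamma -> Kappa
  ancestors of Kappa: {Iota, Gamma, Kappa}
Path from root to Epsilon: Iota -> Eta -> Epsilon
  ancestors of Epsilon: {Iota, Eta, Epsilon}
Common ancestors: {Iota}
Walk up from Epsilon: Epsilon (not in ancestors of Kappa), Eta (not in ancestors of Kappa), Iota (in ancestors of Kappa)
Deepest common ancestor (LCA) = Iota

Answer: Iota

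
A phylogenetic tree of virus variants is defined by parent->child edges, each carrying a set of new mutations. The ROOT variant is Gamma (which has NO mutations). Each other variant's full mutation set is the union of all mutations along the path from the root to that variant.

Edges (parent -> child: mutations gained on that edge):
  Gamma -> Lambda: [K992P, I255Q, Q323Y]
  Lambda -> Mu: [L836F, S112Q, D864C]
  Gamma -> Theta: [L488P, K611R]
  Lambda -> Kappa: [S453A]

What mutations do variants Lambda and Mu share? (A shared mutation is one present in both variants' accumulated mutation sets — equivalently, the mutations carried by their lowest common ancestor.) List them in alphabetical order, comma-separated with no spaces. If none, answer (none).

Accumulating mutations along path to Lambda:
  At Gamma: gained [] -> total []
  At Lambda: gained ['K992P', 'I255Q', 'Q323Y'] -> total ['I255Q', 'K992P', 'Q323Y']
Mutations(Lambda) = ['I255Q', 'K992P', 'Q323Y']
Accumulating mutations along path to Mu:
  At Gamma: gained [] -> total []
  At Lambda: gained ['K992P', 'I255Q', 'Q323Y'] -> total ['I255Q', 'K992P', 'Q323Y']
  At Mu: gained ['L836F', 'S112Q', 'D864C'] -> total ['D864C', 'I255Q', 'K992P', 'L836F', 'Q323Y', 'S112Q']
Mutations(Mu) = ['D864C', 'I255Q', 'K992P', 'L836F', 'Q323Y', 'S112Q']
Intersection: ['I255Q', 'K992P', 'Q323Y'] ∩ ['D864C', 'I255Q', 'K992P', 'L836F', 'Q323Y', 'S112Q'] = ['I255Q', 'K992P', 'Q323Y']

Answer: I255Q,K992P,Q323Y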